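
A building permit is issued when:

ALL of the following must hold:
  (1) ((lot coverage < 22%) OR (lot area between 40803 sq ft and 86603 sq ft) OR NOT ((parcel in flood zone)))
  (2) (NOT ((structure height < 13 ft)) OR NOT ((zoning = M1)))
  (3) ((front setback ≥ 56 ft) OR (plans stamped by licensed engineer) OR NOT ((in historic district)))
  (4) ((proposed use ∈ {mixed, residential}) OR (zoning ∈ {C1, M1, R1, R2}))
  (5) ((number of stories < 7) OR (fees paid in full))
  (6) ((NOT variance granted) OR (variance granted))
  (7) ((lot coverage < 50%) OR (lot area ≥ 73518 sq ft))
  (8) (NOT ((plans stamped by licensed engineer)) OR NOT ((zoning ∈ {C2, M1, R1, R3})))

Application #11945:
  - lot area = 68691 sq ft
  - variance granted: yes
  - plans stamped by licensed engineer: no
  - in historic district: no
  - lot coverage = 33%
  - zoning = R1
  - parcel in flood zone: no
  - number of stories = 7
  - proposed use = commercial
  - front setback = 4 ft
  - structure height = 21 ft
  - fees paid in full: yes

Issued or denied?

Issued

Atomic conditions:
  lot coverage < 22%: 33 < 22 is false
  lot area between 40803 sq ft and 86603 sq ft: 68691 in [40803, 86603] is true
  parcel in flood zone: no → false
  structure height < 13 ft: 21 < 13 is false
  zoning = M1: R1 == M1 is false
  front setback ≥ 56 ft: 4 ≥ 56 is false
  plans stamped by licensed engineer: no → false
  in historic district: no → false
  proposed use ∈ {mixed, residential}: commercial is not in the set → false
  zoning ∈ {C1, M1, R1, R2}: R1 is in the set → true
  number of stories < 7: 7 < 7 is false
  fees paid in full: yes → true
  NOT variance granted: yes → false
  variance granted: yes → true
  lot coverage < 50%: 33 < 50 is true
  lot area ≥ 73518 sq ft: 68691 ≥ 73518 is false
  zoning ∈ {C2, M1, R1, R3}: R1 is in the set → true
Combine:
[1.3] NOT false = true
[1] false OR true OR true = true
[2.1] NOT false = true
[2.2] NOT false = true
[2] true OR true = true
[3.3] NOT false = true
[3] false OR false OR true = true
[4] false OR true = true
[5] false OR true = true
[6] false OR true = true
[7] true OR false = true
[8.1] NOT false = true
[8.2] NOT true = false
[8] true OR false = true
[root] true AND true AND true AND true AND true AND true AND true AND true = true
Overall: true → issued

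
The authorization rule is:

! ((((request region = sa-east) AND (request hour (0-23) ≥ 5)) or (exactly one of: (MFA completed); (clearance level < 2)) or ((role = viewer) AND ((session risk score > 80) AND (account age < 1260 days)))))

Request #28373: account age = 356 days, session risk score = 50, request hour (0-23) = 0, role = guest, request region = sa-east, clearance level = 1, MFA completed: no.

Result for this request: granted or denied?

Atomic conditions:
  request region = sa-east: sa-east == sa-east is true
  request hour (0-23) ≥ 5: 0 ≥ 5 is false
  MFA completed: no → false
  clearance level < 2: 1 < 2 is true
  role = viewer: guest == viewer is false
  session risk score > 80: 50 > 80 is false
  account age < 1260 days: 356 < 1260 is true
Combine:
[1.1] true AND false = false
[1.2] exactly-one(false, true) = true
[1.3.2] false AND true = false
[1.3] false AND false = false
[1] false OR true OR false = true
[root] NOT true = false
Overall: false → denied

Denied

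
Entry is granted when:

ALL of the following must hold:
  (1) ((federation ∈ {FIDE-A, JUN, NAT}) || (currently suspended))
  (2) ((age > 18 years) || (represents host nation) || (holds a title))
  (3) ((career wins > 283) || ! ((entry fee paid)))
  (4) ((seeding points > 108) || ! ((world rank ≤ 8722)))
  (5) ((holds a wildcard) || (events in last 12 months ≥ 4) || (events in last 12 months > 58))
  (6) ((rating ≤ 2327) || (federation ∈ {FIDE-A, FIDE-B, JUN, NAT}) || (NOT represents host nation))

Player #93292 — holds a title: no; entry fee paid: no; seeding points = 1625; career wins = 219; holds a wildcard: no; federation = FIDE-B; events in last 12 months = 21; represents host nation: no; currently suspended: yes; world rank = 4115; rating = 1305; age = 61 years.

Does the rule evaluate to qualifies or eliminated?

Atomic conditions:
  federation ∈ {FIDE-A, JUN, NAT}: FIDE-B is not in the set → false
  currently suspended: yes → true
  age > 18 years: 61 > 18 is true
  represents host nation: no → false
  holds a title: no → false
  career wins > 283: 219 > 283 is false
  entry fee paid: no → false
  seeding points > 108: 1625 > 108 is true
  world rank ≤ 8722: 4115 ≤ 8722 is true
  holds a wildcard: no → false
  events in last 12 months ≥ 4: 21 ≥ 4 is true
  events in last 12 months > 58: 21 > 58 is false
  rating ≤ 2327: 1305 ≤ 2327 is true
  federation ∈ {FIDE-A, FIDE-B, JUN, NAT}: FIDE-B is in the set → true
  NOT represents host nation: no → true
Combine:
[1] false OR true = true
[2] true OR false OR false = true
[3.2] NOT false = true
[3] false OR true = true
[4.2] NOT true = false
[4] true OR false = true
[5] false OR true OR false = true
[6] true OR true OR true = true
[root] true AND true AND true AND true AND true AND true = true
Overall: true → qualifies

Qualifies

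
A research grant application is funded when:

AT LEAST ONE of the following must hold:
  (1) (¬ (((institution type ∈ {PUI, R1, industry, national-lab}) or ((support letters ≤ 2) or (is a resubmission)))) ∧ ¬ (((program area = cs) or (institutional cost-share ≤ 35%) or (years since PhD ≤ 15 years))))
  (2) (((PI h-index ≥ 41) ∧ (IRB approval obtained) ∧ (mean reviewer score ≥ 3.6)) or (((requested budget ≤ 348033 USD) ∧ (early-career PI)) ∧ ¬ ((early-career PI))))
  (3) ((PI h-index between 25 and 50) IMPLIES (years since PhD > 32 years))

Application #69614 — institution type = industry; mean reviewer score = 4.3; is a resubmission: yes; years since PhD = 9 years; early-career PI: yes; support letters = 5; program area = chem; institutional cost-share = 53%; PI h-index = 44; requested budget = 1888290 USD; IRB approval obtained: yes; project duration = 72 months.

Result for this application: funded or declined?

Atomic conditions:
  institution type ∈ {PUI, R1, industry, national-lab}: industry is in the set → true
  support letters ≤ 2: 5 ≤ 2 is false
  is a resubmission: yes → true
  program area = cs: chem == cs is false
  institutional cost-share ≤ 35%: 53 ≤ 35 is false
  years since PhD ≤ 15 years: 9 ≤ 15 is true
  PI h-index ≥ 41: 44 ≥ 41 is true
  IRB approval obtained: yes → true
  mean reviewer score ≥ 3.6: 4.3 ≥ 3.6 is true
  requested budget ≤ 348033 USD: 1888290 ≤ 348033 is false
  early-career PI: yes → true
  PI h-index between 25 and 50: 44 in [25, 50] is true
  years since PhD > 32 years: 9 > 32 is false
Combine:
[1.1.1.2] false OR true = true
[1.1.1] true OR true = true
[1.1] NOT true = false
[1.2.1] false OR false OR true = true
[1.2] NOT true = false
[1] false AND false = false
[2.1] true AND true AND true = true
[2.2.1] false AND true = false
[2.2.2] NOT true = false
[2.2] false AND false = false
[2] true OR false = true
[3] true → false = false
[root] false OR true OR false = true
Overall: true → funded

Funded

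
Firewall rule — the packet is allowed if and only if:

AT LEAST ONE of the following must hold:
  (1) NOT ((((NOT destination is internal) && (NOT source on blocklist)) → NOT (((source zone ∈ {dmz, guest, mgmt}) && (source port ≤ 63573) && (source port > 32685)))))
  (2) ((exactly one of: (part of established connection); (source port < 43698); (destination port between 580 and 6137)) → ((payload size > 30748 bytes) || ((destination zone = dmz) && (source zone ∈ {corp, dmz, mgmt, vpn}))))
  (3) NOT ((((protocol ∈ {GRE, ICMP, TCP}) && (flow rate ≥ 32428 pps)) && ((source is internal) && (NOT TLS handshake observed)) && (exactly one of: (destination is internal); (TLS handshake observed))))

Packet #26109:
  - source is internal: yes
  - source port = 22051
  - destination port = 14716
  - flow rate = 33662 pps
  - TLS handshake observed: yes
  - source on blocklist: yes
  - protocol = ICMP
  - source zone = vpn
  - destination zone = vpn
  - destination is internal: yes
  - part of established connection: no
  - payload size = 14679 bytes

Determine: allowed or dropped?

Atomic conditions:
  NOT destination is internal: yes → false
  NOT source on blocklist: yes → false
  source zone ∈ {dmz, guest, mgmt}: vpn is not in the set → false
  source port ≤ 63573: 22051 ≤ 63573 is true
  source port > 32685: 22051 > 32685 is false
  part of established connection: no → false
  source port < 43698: 22051 < 43698 is true
  destination port between 580 and 6137: 14716 in [580, 6137] is false
  payload size > 30748 bytes: 14679 > 30748 is false
  destination zone = dmz: vpn == dmz is false
  source zone ∈ {corp, dmz, mgmt, vpn}: vpn is in the set → true
  protocol ∈ {GRE, ICMP, TCP}: ICMP is in the set → true
  flow rate ≥ 32428 pps: 33662 ≥ 32428 is true
  source is internal: yes → true
  NOT TLS handshake observed: yes → false
  destination is internal: yes → true
  TLS handshake observed: yes → true
Combine:
[1.1.1] false AND false = false
[1.1.2.1] false AND true AND false = false
[1.1.2] NOT false = true
[1.1] false → true (antecedent false ⇒ implication holds) = true
[1] NOT true = false
[2.1] exactly-one(false, true, false) = true
[2.2.2] false AND true = false
[2.2] false OR false = false
[2] true → false = false
[3.1.1] true AND true = true
[3.1.2] true AND false = false
[3.1.3] exactly-one(true, true) = false
[3.1] true AND false AND false = false
[3] NOT false = true
[root] false OR false OR true = true
Overall: true → allowed

Allowed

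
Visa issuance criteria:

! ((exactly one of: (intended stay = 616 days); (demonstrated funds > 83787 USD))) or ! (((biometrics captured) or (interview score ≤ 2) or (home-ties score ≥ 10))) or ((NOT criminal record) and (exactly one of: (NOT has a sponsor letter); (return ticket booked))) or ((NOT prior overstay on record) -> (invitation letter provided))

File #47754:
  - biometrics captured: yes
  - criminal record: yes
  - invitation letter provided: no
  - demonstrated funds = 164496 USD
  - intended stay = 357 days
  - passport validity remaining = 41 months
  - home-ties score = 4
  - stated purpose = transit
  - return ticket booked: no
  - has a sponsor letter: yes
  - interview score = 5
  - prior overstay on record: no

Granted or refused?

Refused

Atomic conditions:
  intended stay = 616 days: 357 == 616 is false
  demonstrated funds > 83787 USD: 164496 > 83787 is true
  biometrics captured: yes → true
  interview score ≤ 2: 5 ≤ 2 is false
  home-ties score ≥ 10: 4 ≥ 10 is false
  NOT criminal record: yes → false
  NOT has a sponsor letter: yes → false
  return ticket booked: no → false
  NOT prior overstay on record: no → true
  invitation letter provided: no → false
Combine:
[1.1] exactly-one(false, true) = true
[1] NOT true = false
[2.1] true OR false OR false = true
[2] NOT true = false
[3.2] exactly-one(false, false) = false
[3] false AND false = false
[4] true → false = false
[root] false OR false OR false OR false = false
Overall: false → refused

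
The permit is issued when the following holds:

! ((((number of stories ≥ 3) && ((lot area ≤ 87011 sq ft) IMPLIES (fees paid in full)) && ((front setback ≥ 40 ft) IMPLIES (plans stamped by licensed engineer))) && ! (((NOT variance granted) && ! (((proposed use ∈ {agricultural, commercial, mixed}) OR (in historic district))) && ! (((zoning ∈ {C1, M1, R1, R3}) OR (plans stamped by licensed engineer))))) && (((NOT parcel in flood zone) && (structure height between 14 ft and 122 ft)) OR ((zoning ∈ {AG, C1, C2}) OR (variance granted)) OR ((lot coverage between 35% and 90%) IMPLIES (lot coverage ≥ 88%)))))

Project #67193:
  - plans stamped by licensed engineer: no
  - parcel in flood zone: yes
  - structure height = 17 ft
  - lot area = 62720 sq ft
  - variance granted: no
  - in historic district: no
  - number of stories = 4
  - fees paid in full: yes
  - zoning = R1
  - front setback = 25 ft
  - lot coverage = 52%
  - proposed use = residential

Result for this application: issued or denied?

Atomic conditions:
  number of stories ≥ 3: 4 ≥ 3 is true
  lot area ≤ 87011 sq ft: 62720 ≤ 87011 is true
  fees paid in full: yes → true
  front setback ≥ 40 ft: 25 ≥ 40 is false
  plans stamped by licensed engineer: no → false
  NOT variance granted: no → true
  proposed use ∈ {agricultural, commercial, mixed}: residential is not in the set → false
  in historic district: no → false
  zoning ∈ {C1, M1, R1, R3}: R1 is in the set → true
  NOT parcel in flood zone: yes → false
  structure height between 14 ft and 122 ft: 17 in [14, 122] is true
  zoning ∈ {AG, C1, C2}: R1 is not in the set → false
  variance granted: no → false
  lot coverage between 35% and 90%: 52 in [35, 90] is true
  lot coverage ≥ 88%: 52 ≥ 88 is false
Combine:
[1.1.2] true → true = true
[1.1.3] false → false (antecedent false ⇒ implication holds) = true
[1.1] true AND true AND true = true
[1.2.1.2.1] false OR false = false
[1.2.1.2] NOT false = true
[1.2.1.3.1] true OR false = true
[1.2.1.3] NOT true = false
[1.2.1] true AND true AND false = false
[1.2] NOT false = true
[1.3.1] false AND true = false
[1.3.2] false OR false = false
[1.3.3] true → false = false
[1.3] false OR false OR false = false
[1] true AND true AND false = false
[root] NOT false = true
Overall: true → issued

Issued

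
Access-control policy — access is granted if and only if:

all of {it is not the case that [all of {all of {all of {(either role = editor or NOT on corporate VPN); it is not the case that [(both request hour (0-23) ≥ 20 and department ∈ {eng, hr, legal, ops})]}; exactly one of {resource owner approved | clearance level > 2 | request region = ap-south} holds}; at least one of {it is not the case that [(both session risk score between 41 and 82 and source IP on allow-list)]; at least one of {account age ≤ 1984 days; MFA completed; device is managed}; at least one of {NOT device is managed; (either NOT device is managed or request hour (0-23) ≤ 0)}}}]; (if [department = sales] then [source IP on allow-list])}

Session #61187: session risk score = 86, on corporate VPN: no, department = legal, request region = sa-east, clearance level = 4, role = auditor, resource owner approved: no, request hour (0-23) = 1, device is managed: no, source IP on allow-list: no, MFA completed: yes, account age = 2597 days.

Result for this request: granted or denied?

Denied

Atomic conditions:
  role = editor: auditor == editor is false
  NOT on corporate VPN: no → true
  request hour (0-23) ≥ 20: 1 ≥ 20 is false
  department ∈ {eng, hr, legal, ops}: legal is in the set → true
  resource owner approved: no → false
  clearance level > 2: 4 > 2 is true
  request region = ap-south: sa-east == ap-south is false
  session risk score between 41 and 82: 86 in [41, 82] is false
  source IP on allow-list: no → false
  account age ≤ 1984 days: 2597 ≤ 1984 is false
  MFA completed: yes → true
  device is managed: no → false
  NOT device is managed: no → true
  request hour (0-23) ≤ 0: 1 ≤ 0 is false
  department = sales: legal == sales is false
Combine:
[1.1.1.1.1] false OR true = true
[1.1.1.1.2.1] false AND true = false
[1.1.1.1.2] NOT false = true
[1.1.1.1] true AND true = true
[1.1.1.2] exactly-one(false, true, false) = true
[1.1.1] true AND true = true
[1.1.2.1.1] false AND false = false
[1.1.2.1] NOT false = true
[1.1.2.2] false OR true OR false = true
[1.1.2.3.2] true OR false = true
[1.1.2.3] true OR true = true
[1.1.2] true OR true OR true = true
[1.1] true AND true = true
[1] NOT true = false
[2] false → false (antecedent false ⇒ implication holds) = true
[root] false AND true = false
Overall: false → denied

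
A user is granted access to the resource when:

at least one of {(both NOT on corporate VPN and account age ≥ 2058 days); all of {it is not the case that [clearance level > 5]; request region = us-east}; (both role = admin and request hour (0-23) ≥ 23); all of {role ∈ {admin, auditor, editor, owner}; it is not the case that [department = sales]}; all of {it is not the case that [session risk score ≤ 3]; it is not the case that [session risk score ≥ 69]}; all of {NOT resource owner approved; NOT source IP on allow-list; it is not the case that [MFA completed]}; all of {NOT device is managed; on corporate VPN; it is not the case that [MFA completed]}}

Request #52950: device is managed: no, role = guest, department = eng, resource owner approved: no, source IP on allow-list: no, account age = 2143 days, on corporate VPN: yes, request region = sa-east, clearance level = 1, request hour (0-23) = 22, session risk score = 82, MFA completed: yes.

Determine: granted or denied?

Atomic conditions:
  NOT on corporate VPN: yes → false
  account age ≥ 2058 days: 2143 ≥ 2058 is true
  clearance level > 5: 1 > 5 is false
  request region = us-east: sa-east == us-east is false
  role = admin: guest == admin is false
  request hour (0-23) ≥ 23: 22 ≥ 23 is false
  role ∈ {admin, auditor, editor, owner}: guest is not in the set → false
  department = sales: eng == sales is false
  session risk score ≤ 3: 82 ≤ 3 is false
  session risk score ≥ 69: 82 ≥ 69 is true
  NOT resource owner approved: no → true
  NOT source IP on allow-list: no → true
  MFA completed: yes → true
  NOT device is managed: no → true
  on corporate VPN: yes → true
Combine:
[1] false AND true = false
[2.1] NOT false = true
[2] true AND false = false
[3] false AND false = false
[4.2] NOT false = true
[4] false AND true = false
[5.1] NOT false = true
[5.2] NOT true = false
[5] true AND false = false
[6.3] NOT true = false
[6] true AND true AND false = false
[7.3] NOT true = false
[7] true AND true AND false = false
[root] false OR false OR false OR false OR false OR false OR false = false
Overall: false → denied

Denied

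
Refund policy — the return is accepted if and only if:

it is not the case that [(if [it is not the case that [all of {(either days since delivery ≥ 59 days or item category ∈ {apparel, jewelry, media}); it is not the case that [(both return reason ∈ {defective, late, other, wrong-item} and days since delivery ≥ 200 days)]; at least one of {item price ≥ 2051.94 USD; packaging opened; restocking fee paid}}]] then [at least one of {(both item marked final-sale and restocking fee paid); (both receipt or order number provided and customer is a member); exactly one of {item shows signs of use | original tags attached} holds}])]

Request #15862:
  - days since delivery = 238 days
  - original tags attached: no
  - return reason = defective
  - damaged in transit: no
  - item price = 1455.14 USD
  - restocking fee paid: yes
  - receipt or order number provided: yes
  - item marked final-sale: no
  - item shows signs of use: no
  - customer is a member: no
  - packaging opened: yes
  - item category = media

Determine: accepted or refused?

Accepted

Atomic conditions:
  days since delivery ≥ 59 days: 238 ≥ 59 is true
  item category ∈ {apparel, jewelry, media}: media is in the set → true
  return reason ∈ {defective, late, other, wrong-item}: defective is in the set → true
  days since delivery ≥ 200 days: 238 ≥ 200 is true
  item price ≥ 2051.94 USD: 1455.14 ≥ 2051.94 is false
  packaging opened: yes → true
  restocking fee paid: yes → true
  item marked final-sale: no → false
  receipt or order number provided: yes → true
  customer is a member: no → false
  item shows signs of use: no → false
  original tags attached: no → false
Combine:
[1.1.1.1] true OR true = true
[1.1.1.2.1] true AND true = true
[1.1.1.2] NOT true = false
[1.1.1.3] false OR true OR true = true
[1.1.1] true AND false AND true = false
[1.1] NOT false = true
[1.2.1] false AND true = false
[1.2.2] true AND false = false
[1.2.3] exactly-one(false, false) = false
[1.2] false OR false OR false = false
[1] true → false = false
[root] NOT false = true
Overall: true → accepted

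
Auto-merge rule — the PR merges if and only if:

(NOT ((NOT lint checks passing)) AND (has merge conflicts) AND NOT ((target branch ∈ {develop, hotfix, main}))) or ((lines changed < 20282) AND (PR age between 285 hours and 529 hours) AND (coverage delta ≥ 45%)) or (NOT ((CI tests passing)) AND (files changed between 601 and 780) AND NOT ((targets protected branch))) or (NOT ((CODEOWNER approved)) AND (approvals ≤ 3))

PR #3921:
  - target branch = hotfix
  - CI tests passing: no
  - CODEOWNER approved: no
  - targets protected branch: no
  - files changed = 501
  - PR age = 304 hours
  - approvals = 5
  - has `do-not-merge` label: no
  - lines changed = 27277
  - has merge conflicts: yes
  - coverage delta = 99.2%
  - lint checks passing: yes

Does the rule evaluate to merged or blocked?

Atomic conditions:
  NOT lint checks passing: yes → false
  has merge conflicts: yes → true
  target branch ∈ {develop, hotfix, main}: hotfix is in the set → true
  lines changed < 20282: 27277 < 20282 is false
  PR age between 285 hours and 529 hours: 304 in [285, 529] is true
  coverage delta ≥ 45%: 99.2 ≥ 45 is true
  CI tests passing: no → false
  files changed between 601 and 780: 501 in [601, 780] is false
  targets protected branch: no → false
  CODEOWNER approved: no → false
  approvals ≤ 3: 5 ≤ 3 is false
Combine:
[1.1] NOT false = true
[1.3] NOT true = false
[1] true AND true AND false = false
[2] false AND true AND true = false
[3.1] NOT false = true
[3.3] NOT false = true
[3] true AND false AND true = false
[4.1] NOT false = true
[4] true AND false = false
[root] false OR false OR false OR false = false
Overall: false → blocked

Blocked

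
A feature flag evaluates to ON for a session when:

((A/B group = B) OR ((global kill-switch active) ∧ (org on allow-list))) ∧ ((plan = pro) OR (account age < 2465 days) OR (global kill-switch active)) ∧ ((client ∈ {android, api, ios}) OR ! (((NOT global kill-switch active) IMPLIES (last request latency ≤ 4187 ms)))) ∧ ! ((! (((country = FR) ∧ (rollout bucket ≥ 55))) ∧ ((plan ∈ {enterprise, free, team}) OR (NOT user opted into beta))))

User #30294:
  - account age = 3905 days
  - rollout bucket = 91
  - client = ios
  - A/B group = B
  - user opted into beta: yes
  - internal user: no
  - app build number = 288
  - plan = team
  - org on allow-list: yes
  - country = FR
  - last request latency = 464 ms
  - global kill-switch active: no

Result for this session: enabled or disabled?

Atomic conditions:
  A/B group = B: B == B is true
  global kill-switch active: no → false
  org on allow-list: yes → true
  plan = pro: team == pro is false
  account age < 2465 days: 3905 < 2465 is false
  client ∈ {android, api, ios}: ios is in the set → true
  NOT global kill-switch active: no → true
  last request latency ≤ 4187 ms: 464 ≤ 4187 is true
  country = FR: FR == FR is true
  rollout bucket ≥ 55: 91 ≥ 55 is true
  plan ∈ {enterprise, free, team}: team is in the set → true
  NOT user opted into beta: yes → false
Combine:
[1.2] false AND true = false
[1] true OR false = true
[2] false OR false OR false = false
[3.2.1] true → true = true
[3.2] NOT true = false
[3] true OR false = true
[4.1.1.1] true AND true = true
[4.1.1] NOT true = false
[4.1.2] true OR false = true
[4.1] false AND true = false
[4] NOT false = true
[root] true AND false AND true AND true = false
Overall: false → disabled

Disabled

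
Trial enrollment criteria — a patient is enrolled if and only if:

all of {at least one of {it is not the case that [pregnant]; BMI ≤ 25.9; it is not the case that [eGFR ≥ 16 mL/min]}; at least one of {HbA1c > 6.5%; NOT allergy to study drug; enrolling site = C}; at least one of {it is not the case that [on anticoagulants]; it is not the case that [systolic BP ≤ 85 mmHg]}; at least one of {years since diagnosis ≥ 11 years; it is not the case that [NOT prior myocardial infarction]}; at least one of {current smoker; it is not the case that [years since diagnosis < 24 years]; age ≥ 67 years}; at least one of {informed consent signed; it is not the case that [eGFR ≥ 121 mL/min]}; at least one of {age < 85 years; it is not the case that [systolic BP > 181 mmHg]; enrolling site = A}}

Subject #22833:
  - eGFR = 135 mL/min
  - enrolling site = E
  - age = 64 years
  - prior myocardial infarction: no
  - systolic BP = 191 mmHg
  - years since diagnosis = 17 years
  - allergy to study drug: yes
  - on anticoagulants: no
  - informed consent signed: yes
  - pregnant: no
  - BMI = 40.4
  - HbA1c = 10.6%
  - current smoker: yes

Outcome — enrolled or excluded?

Enrolled

Atomic conditions:
  pregnant: no → false
  BMI ≤ 25.9: 40.4 ≤ 25.9 is false
  eGFR ≥ 16 mL/min: 135 ≥ 16 is true
  HbA1c > 6.5%: 10.6 > 6.5 is true
  NOT allergy to study drug: yes → false
  enrolling site = C: E == C is false
  on anticoagulants: no → false
  systolic BP ≤ 85 mmHg: 191 ≤ 85 is false
  years since diagnosis ≥ 11 years: 17 ≥ 11 is true
  NOT prior myocardial infarction: no → true
  current smoker: yes → true
  years since diagnosis < 24 years: 17 < 24 is true
  age ≥ 67 years: 64 ≥ 67 is false
  informed consent signed: yes → true
  eGFR ≥ 121 mL/min: 135 ≥ 121 is true
  age < 85 years: 64 < 85 is true
  systolic BP > 181 mmHg: 191 > 181 is true
  enrolling site = A: E == A is false
Combine:
[1.1] NOT false = true
[1.3] NOT true = false
[1] true OR false OR false = true
[2] true OR false OR false = true
[3.1] NOT false = true
[3.2] NOT false = true
[3] true OR true = true
[4.2] NOT true = false
[4] true OR false = true
[5.2] NOT true = false
[5] true OR false OR false = true
[6.2] NOT true = false
[6] true OR false = true
[7.2] NOT true = false
[7] true OR false OR false = true
[root] true AND true AND true AND true AND true AND true AND true = true
Overall: true → enrolled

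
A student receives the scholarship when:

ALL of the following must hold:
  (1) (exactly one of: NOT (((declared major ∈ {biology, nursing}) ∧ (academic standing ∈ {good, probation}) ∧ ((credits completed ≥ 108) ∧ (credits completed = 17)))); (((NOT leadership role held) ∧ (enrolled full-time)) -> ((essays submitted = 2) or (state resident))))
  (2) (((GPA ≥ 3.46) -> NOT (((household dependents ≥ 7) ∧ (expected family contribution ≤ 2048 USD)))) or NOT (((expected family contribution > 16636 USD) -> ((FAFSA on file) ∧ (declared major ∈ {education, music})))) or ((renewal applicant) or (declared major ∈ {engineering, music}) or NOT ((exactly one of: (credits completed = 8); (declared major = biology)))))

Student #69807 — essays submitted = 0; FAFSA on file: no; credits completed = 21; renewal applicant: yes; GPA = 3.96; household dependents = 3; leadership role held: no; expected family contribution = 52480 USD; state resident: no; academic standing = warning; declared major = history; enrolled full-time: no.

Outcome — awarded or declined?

Declined

Atomic conditions:
  declared major ∈ {biology, nursing}: history is not in the set → false
  academic standing ∈ {good, probation}: warning is not in the set → false
  credits completed ≥ 108: 21 ≥ 108 is false
  credits completed = 17: 21 == 17 is false
  NOT leadership role held: no → true
  enrolled full-time: no → false
  essays submitted = 2: 0 == 2 is false
  state resident: no → false
  GPA ≥ 3.46: 3.96 ≥ 3.46 is true
  household dependents ≥ 7: 3 ≥ 7 is false
  expected family contribution ≤ 2048 USD: 52480 ≤ 2048 is false
  expected family contribution > 16636 USD: 52480 > 16636 is true
  FAFSA on file: no → false
  declared major ∈ {education, music}: history is not in the set → false
  renewal applicant: yes → true
  declared major ∈ {engineering, music}: history is not in the set → false
  credits completed = 8: 21 == 8 is false
  declared major = biology: history == biology is false
Combine:
[1.1.1.3] false AND false = false
[1.1.1] false AND false AND false = false
[1.1] NOT false = true
[1.2.1] true AND false = false
[1.2.2] false OR false = false
[1.2] false → false (antecedent false ⇒ implication holds) = true
[1] exactly-one(true, true) = false
[2.1.2.1] false AND false = false
[2.1.2] NOT false = true
[2.1] true → true = true
[2.2.1.2] false AND false = false
[2.2.1] true → false = false
[2.2] NOT false = true
[2.3.3.1] exactly-one(false, false) = false
[2.3.3] NOT false = true
[2.3] true OR false OR true = true
[2] true OR true OR true = true
[root] false AND true = false
Overall: false → declined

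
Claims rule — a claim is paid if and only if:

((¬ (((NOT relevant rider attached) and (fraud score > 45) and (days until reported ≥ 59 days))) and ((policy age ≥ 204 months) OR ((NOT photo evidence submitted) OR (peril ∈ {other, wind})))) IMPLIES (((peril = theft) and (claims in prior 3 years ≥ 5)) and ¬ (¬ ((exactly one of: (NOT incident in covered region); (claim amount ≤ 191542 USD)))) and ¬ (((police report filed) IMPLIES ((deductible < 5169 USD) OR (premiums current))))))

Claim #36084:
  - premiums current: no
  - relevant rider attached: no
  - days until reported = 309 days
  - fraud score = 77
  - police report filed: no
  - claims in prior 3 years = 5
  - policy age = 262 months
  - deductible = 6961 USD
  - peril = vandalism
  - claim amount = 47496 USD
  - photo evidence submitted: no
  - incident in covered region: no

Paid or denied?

Paid

Atomic conditions:
  NOT relevant rider attached: no → true
  fraud score > 45: 77 > 45 is true
  days until reported ≥ 59 days: 309 ≥ 59 is true
  policy age ≥ 204 months: 262 ≥ 204 is true
  NOT photo evidence submitted: no → true
  peril ∈ {other, wind}: vandalism is not in the set → false
  peril = theft: vandalism == theft is false
  claims in prior 3 years ≥ 5: 5 ≥ 5 is true
  NOT incident in covered region: no → true
  claim amount ≤ 191542 USD: 47496 ≤ 191542 is true
  police report filed: no → false
  deductible < 5169 USD: 6961 < 5169 is false
  premiums current: no → false
Combine:
[1.1.1] true AND true AND true = true
[1.1] NOT true = false
[1.2.2] true OR false = true
[1.2] true OR true = true
[1] false AND true = false
[2.1] false AND true = false
[2.2.1.1] exactly-one(true, true) = false
[2.2.1] NOT false = true
[2.2] NOT true = false
[2.3.1.2] false OR false = false
[2.3.1] false → false (antecedent false ⇒ implication holds) = true
[2.3] NOT true = false
[2] false AND false AND false = false
[root] false → false (antecedent false ⇒ implication holds) = true
Overall: true → paid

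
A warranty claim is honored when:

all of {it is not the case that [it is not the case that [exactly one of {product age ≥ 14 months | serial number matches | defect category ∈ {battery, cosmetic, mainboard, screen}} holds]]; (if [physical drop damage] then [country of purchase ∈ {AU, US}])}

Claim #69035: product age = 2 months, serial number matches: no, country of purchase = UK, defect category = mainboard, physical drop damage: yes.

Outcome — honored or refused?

Atomic conditions:
  product age ≥ 14 months: 2 ≥ 14 is false
  serial number matches: no → false
  defect category ∈ {battery, cosmetic, mainboard, screen}: mainboard is in the set → true
  physical drop damage: yes → true
  country of purchase ∈ {AU, US}: UK is not in the set → false
Combine:
[1.1.1] exactly-one(false, false, true) = true
[1.1] NOT true = false
[1] NOT false = true
[2] true → false = false
[root] true AND false = false
Overall: false → refused

Refused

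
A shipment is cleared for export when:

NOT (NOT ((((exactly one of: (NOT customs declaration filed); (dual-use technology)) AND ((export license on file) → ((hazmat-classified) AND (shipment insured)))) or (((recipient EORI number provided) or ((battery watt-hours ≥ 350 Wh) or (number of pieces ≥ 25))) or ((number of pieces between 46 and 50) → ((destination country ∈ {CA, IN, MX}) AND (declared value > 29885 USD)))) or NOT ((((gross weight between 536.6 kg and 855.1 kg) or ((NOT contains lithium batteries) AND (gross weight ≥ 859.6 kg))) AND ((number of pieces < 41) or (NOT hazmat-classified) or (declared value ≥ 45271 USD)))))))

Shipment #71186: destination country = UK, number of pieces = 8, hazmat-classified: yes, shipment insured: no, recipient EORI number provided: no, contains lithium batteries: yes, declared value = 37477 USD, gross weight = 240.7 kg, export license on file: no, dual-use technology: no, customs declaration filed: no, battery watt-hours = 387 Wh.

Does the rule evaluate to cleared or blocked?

Atomic conditions:
  NOT customs declaration filed: no → true
  dual-use technology: no → false
  export license on file: no → false
  hazmat-classified: yes → true
  shipment insured: no → false
  recipient EORI number provided: no → false
  battery watt-hours ≥ 350 Wh: 387 ≥ 350 is true
  number of pieces ≥ 25: 8 ≥ 25 is false
  number of pieces between 46 and 50: 8 in [46, 50] is false
  destination country ∈ {CA, IN, MX}: UK is not in the set → false
  declared value > 29885 USD: 37477 > 29885 is true
  gross weight between 536.6 kg and 855.1 kg: 240.7 in [536.6, 855.1] is false
  NOT contains lithium batteries: yes → false
  gross weight ≥ 859.6 kg: 240.7 ≥ 859.6 is false
  number of pieces < 41: 8 < 41 is true
  NOT hazmat-classified: yes → false
  declared value ≥ 45271 USD: 37477 ≥ 45271 is false
Combine:
[1.1.1.1] exactly-one(true, false) = true
[1.1.1.2.2] true AND false = false
[1.1.1.2] false → false (antecedent false ⇒ implication holds) = true
[1.1.1] true AND true = true
[1.1.2.1.2] true OR false = true
[1.1.2.1] false OR true = true
[1.1.2.2.2] false AND true = false
[1.1.2.2] false → false (antecedent false ⇒ implication holds) = true
[1.1.2] true OR true = true
[1.1.3.1.1.2] false AND false = false
[1.1.3.1.1] false OR false = false
[1.1.3.1.2] true OR false OR false = true
[1.1.3.1] false AND true = false
[1.1.3] NOT false = true
[1.1] true OR true OR true = true
[1] NOT true = false
[root] NOT false = true
Overall: true → cleared

Cleared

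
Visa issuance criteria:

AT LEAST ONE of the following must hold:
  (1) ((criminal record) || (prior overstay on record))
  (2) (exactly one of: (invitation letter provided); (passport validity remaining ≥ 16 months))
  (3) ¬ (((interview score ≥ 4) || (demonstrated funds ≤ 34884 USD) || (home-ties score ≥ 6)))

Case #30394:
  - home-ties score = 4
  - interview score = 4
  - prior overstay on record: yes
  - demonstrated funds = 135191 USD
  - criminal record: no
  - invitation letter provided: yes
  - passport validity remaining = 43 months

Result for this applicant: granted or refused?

Atomic conditions:
  criminal record: no → false
  prior overstay on record: yes → true
  invitation letter provided: yes → true
  passport validity remaining ≥ 16 months: 43 ≥ 16 is true
  interview score ≥ 4: 4 ≥ 4 is true
  demonstrated funds ≤ 34884 USD: 135191 ≤ 34884 is false
  home-ties score ≥ 6: 4 ≥ 6 is false
Combine:
[1] false OR true = true
[2] exactly-one(true, true) = false
[3.1] true OR false OR false = true
[3] NOT true = false
[root] true OR false OR false = true
Overall: true → granted

Granted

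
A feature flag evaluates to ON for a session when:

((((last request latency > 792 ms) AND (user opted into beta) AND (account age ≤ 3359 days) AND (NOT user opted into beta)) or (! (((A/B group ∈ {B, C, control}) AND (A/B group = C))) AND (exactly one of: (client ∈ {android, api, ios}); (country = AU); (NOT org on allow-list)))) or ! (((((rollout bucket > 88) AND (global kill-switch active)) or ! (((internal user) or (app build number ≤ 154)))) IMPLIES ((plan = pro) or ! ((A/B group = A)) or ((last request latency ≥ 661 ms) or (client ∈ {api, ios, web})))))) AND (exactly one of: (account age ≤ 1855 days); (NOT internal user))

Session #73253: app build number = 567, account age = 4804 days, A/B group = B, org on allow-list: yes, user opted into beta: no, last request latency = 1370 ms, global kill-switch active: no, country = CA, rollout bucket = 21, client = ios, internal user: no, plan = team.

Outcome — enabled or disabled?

Atomic conditions:
  last request latency > 792 ms: 1370 > 792 is true
  user opted into beta: no → false
  account age ≤ 3359 days: 4804 ≤ 3359 is false
  NOT user opted into beta: no → true
  A/B group ∈ {B, C, control}: B is in the set → true
  A/B group = C: B == C is false
  client ∈ {android, api, ios}: ios is in the set → true
  country = AU: CA == AU is false
  NOT org on allow-list: yes → false
  rollout bucket > 88: 21 > 88 is false
  global kill-switch active: no → false
  internal user: no → false
  app build number ≤ 154: 567 ≤ 154 is false
  plan = pro: team == pro is false
  A/B group = A: B == A is false
  last request latency ≥ 661 ms: 1370 ≥ 661 is true
  client ∈ {api, ios, web}: ios is in the set → true
  account age ≤ 1855 days: 4804 ≤ 1855 is false
  NOT internal user: no → true
Combine:
[1.1.1] true AND false AND false AND true = false
[1.1.2.1.1] true AND false = false
[1.1.2.1] NOT false = true
[1.1.2.2] exactly-one(true, false, false) = true
[1.1.2] true AND true = true
[1.1] false OR true = true
[1.2.1.1.1] false AND false = false
[1.2.1.1.2.1] false OR false = false
[1.2.1.1.2] NOT false = true
[1.2.1.1] false OR true = true
[1.2.1.2.2] NOT false = true
[1.2.1.2.3] true OR true = true
[1.2.1.2] false OR true OR true = true
[1.2.1] true → true = true
[1.2] NOT true = false
[1] true OR false = true
[2] exactly-one(false, true) = true
[root] true AND true = true
Overall: true → enabled

Enabled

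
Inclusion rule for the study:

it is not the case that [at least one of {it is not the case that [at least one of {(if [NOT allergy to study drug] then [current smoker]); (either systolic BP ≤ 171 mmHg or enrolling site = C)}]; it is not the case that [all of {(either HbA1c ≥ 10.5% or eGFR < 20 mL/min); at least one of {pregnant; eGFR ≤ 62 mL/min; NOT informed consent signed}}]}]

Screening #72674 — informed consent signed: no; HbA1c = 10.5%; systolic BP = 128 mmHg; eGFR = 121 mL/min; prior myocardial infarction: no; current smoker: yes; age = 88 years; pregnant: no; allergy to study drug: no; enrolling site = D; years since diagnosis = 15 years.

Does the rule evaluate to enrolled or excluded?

Atomic conditions:
  NOT allergy to study drug: no → true
  current smoker: yes → true
  systolic BP ≤ 171 mmHg: 128 ≤ 171 is true
  enrolling site = C: D == C is false
  HbA1c ≥ 10.5%: 10.5 ≥ 10.5 is true
  eGFR < 20 mL/min: 121 < 20 is false
  pregnant: no → false
  eGFR ≤ 62 mL/min: 121 ≤ 62 is false
  NOT informed consent signed: no → true
Combine:
[1.1.1.1] true → true = true
[1.1.1.2] true OR false = true
[1.1.1] true OR true = true
[1.1] NOT true = false
[1.2.1.1] true OR false = true
[1.2.1.2] false OR false OR true = true
[1.2.1] true AND true = true
[1.2] NOT true = false
[1] false OR false = false
[root] NOT false = true
Overall: true → enrolled

Enrolled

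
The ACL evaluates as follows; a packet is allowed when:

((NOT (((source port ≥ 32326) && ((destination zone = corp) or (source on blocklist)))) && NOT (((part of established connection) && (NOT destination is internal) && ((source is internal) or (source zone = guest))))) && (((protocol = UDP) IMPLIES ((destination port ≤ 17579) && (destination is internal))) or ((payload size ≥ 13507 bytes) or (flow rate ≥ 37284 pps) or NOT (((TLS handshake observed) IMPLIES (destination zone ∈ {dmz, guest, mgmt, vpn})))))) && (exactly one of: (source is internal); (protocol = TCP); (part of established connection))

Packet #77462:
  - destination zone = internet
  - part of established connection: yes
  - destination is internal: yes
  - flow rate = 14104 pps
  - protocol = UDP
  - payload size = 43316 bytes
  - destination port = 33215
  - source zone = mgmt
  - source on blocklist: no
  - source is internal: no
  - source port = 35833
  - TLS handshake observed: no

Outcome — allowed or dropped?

Allowed

Atomic conditions:
  source port ≥ 32326: 35833 ≥ 32326 is true
  destination zone = corp: internet == corp is false
  source on blocklist: no → false
  part of established connection: yes → true
  NOT destination is internal: yes → false
  source is internal: no → false
  source zone = guest: mgmt == guest is false
  protocol = UDP: UDP == UDP is true
  destination port ≤ 17579: 33215 ≤ 17579 is false
  destination is internal: yes → true
  payload size ≥ 13507 bytes: 43316 ≥ 13507 is true
  flow rate ≥ 37284 pps: 14104 ≥ 37284 is false
  TLS handshake observed: no → false
  destination zone ∈ {dmz, guest, mgmt, vpn}: internet is not in the set → false
  protocol = TCP: UDP == TCP is false
Combine:
[1.1.1.1.2] false OR false = false
[1.1.1.1] true AND false = false
[1.1.1] NOT false = true
[1.1.2.1.3] false OR false = false
[1.1.2.1] true AND false AND false = false
[1.1.2] NOT false = true
[1.1] true AND true = true
[1.2.1.2] false AND true = false
[1.2.1] true → false = false
[1.2.2.3.1] false → false (antecedent false ⇒ implication holds) = true
[1.2.2.3] NOT true = false
[1.2.2] true OR false OR false = true
[1.2] false OR true = true
[1] true AND true = true
[2] exactly-one(false, false, true) = true
[root] true AND true = true
Overall: true → allowed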